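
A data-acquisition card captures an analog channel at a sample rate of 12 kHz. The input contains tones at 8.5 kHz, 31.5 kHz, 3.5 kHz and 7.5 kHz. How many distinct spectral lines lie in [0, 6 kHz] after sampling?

2

fs/2 = 6 kHz.
8.5 kHz > fs/2 = 6 kHz, folds to fs − 8.5 kHz = 3.5 kHz.
31.5 kHz mod fs = 7.5 kHz.
7.5 kHz > fs/2 = 6 kHz, folds to fs − 7.5 kHz = 4.5 kHz.
3.5 kHz ≤ fs/2 = 6 kHz, passes unchanged.
7.5 kHz > fs/2 = 6 kHz, folds to fs − 7.5 kHz = 4.5 kHz.
Distinct values: {3.5 kHz, 4.5 kHz} → 2.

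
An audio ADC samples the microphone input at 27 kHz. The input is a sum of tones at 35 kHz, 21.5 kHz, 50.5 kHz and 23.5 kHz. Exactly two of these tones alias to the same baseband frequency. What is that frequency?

3.5 kHz

fs/2 = 13.5 kHz.
35 kHz mod fs = 8 kHz.
8 kHz ≤ fs/2 = 13.5 kHz, appears at 8 kHz.
21.5 kHz > fs/2 = 13.5 kHz, folds to fs − 21.5 kHz = 5.5 kHz.
50.5 kHz mod fs = 23.5 kHz.
23.5 kHz > fs/2 = 13.5 kHz, folds to fs − 23.5 kHz = 3.5 kHz.
23.5 kHz > fs/2 = 13.5 kHz, folds to fs − 23.5 kHz = 3.5 kHz.
23.5 kHz and 50.5 kHz both map to 3.5 kHz.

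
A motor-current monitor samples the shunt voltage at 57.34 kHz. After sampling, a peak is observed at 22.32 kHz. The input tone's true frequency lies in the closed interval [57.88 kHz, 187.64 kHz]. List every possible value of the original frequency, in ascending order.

Frequencies that alias to 22.32 kHz are k·fs ± 22.32 kHz for integer k ≥ 0.
k=0: 22.32 kHz.
k=1: 35.02 kHz, 79.66 kHz.
k=2: 92.36 kHz, 137 kHz.
k=3: 149.7 kHz, 194.34 kHz.
k=4: 207.04 kHz, 251.68 kHz.
Within [57.88 kHz, 187.64 kHz]: 79.66 kHz, 92.36 kHz, 137 kHz, 149.7 kHz.

79.66 kHz, 92.36 kHz, 137 kHz, 149.7 kHz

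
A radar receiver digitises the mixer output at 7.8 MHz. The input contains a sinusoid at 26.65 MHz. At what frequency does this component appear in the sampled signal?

26.65 MHz mod fs = 3.25 MHz.
3.25 MHz ≤ fs/2 = 3.9 MHz, appears at 3.25 MHz.

3.25 MHz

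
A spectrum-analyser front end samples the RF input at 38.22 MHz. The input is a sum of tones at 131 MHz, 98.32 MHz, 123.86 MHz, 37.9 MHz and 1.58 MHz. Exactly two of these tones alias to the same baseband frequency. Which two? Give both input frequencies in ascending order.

98.32 MHz, 131 MHz

fs/2 = 19.11 MHz.
131 MHz mod fs = 16.34 MHz.
16.34 MHz ≤ fs/2 = 19.11 MHz, appears at 16.34 MHz.
98.32 MHz mod fs = 21.88 MHz.
21.88 MHz > fs/2 = 19.11 MHz, folds to fs − 21.88 MHz = 16.34 MHz.
123.86 MHz mod fs = 9.2 MHz.
9.2 MHz ≤ fs/2 = 19.11 MHz, appears at 9.2 MHz.
37.9 MHz > fs/2 = 19.11 MHz, folds to fs − 37.9 MHz = 0.32 MHz.
1.58 MHz ≤ fs/2 = 19.11 MHz, passes unchanged.
98.32 MHz and 131 MHz both map to 16.34 MHz.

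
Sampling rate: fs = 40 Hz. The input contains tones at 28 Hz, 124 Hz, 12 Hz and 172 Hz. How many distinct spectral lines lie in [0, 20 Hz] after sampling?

fs/2 = 20 Hz.
28 Hz > fs/2 = 20 Hz, folds to fs − 28 Hz = 12 Hz.
124 Hz mod fs = 4 Hz.
4 Hz ≤ fs/2 = 20 Hz, appears at 4 Hz.
12 Hz ≤ fs/2 = 20 Hz, passes unchanged.
172 Hz mod fs = 12 Hz.
12 Hz ≤ fs/2 = 20 Hz, appears at 12 Hz.
Distinct values: {4 Hz, 12 Hz} → 2.

2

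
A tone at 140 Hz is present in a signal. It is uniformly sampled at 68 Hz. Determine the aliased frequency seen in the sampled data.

4 Hz

140 Hz mod fs = 4 Hz.
4 Hz ≤ fs/2 = 34 Hz, appears at 4 Hz.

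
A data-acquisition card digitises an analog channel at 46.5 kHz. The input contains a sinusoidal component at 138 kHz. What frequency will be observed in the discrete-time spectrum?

138 kHz mod fs = 45 kHz.
45 kHz > fs/2 = 23.25 kHz, folds to fs − 45 kHz = 1.5 kHz.

1.5 kHz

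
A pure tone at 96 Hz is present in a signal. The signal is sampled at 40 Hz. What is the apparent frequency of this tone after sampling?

16 Hz

96 Hz mod fs = 16 Hz.
16 Hz ≤ fs/2 = 20 Hz, appears at 16 Hz.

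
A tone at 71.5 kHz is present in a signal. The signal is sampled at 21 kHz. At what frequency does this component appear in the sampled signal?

71.5 kHz mod fs = 8.5 kHz.
8.5 kHz ≤ fs/2 = 10.5 kHz, appears at 8.5 kHz.

8.5 kHz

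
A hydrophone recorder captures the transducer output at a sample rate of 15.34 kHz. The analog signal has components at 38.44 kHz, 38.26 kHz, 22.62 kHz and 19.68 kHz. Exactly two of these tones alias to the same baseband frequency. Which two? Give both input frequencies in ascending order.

38.26 kHz, 38.44 kHz

fs/2 = 7.67 kHz.
38.44 kHz mod fs = 7.76 kHz.
7.76 kHz > fs/2 = 7.67 kHz, folds to fs − 7.76 kHz = 7.58 kHz.
38.26 kHz mod fs = 7.58 kHz.
7.58 kHz ≤ fs/2 = 7.67 kHz, appears at 7.58 kHz.
22.62 kHz mod fs = 7.28 kHz.
7.28 kHz ≤ fs/2 = 7.67 kHz, appears at 7.28 kHz.
19.68 kHz mod fs = 4.34 kHz.
4.34 kHz ≤ fs/2 = 7.67 kHz, appears at 4.34 kHz.
38.26 kHz and 38.44 kHz both map to 7.58 kHz.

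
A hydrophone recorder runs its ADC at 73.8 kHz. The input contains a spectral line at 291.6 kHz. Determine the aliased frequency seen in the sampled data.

291.6 kHz mod fs = 70.2 kHz.
70.2 kHz > fs/2 = 36.9 kHz, folds to fs − 70.2 kHz = 3.6 kHz.

3.6 kHz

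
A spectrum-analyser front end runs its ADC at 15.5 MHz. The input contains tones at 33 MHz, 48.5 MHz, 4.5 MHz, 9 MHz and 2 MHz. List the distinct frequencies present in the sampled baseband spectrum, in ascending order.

2 MHz, 4.5 MHz, 6.5 MHz

fs/2 = 7.75 MHz.
33 MHz mod fs = 2 MHz.
2 MHz ≤ fs/2 = 7.75 MHz, appears at 2 MHz.
48.5 MHz mod fs = 2 MHz.
2 MHz ≤ fs/2 = 7.75 MHz, appears at 2 MHz.
4.5 MHz ≤ fs/2 = 7.75 MHz, passes unchanged.
9 MHz > fs/2 = 7.75 MHz, folds to fs − 9 MHz = 6.5 MHz.
2 MHz ≤ fs/2 = 7.75 MHz, passes unchanged.
Distinct values: {2 MHz, 4.5 MHz, 6.5 MHz}.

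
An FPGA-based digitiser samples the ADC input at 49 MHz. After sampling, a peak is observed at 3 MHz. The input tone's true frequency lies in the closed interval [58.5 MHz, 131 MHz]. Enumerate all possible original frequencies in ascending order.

95 MHz, 101 MHz

Frequencies that alias to 3 MHz are k·fs ± 3 MHz for integer k ≥ 0.
k=0: 3 MHz.
k=1: 46 MHz, 52 MHz.
k=2: 95 MHz, 101 MHz.
k=3: 144 MHz, 150 MHz.
Within [58.5 MHz, 131 MHz]: 95 MHz, 101 MHz.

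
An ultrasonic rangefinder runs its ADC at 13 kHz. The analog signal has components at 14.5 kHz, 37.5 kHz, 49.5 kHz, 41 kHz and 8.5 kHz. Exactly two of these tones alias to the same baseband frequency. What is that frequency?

1.5 kHz

fs/2 = 6.5 kHz.
14.5 kHz mod fs = 1.5 kHz.
1.5 kHz ≤ fs/2 = 6.5 kHz, appears at 1.5 kHz.
37.5 kHz mod fs = 11.5 kHz.
11.5 kHz > fs/2 = 6.5 kHz, folds to fs − 11.5 kHz = 1.5 kHz.
49.5 kHz mod fs = 10.5 kHz.
10.5 kHz > fs/2 = 6.5 kHz, folds to fs − 10.5 kHz = 2.5 kHz.
41 kHz mod fs = 2 kHz.
2 kHz ≤ fs/2 = 6.5 kHz, appears at 2 kHz.
8.5 kHz > fs/2 = 6.5 kHz, folds to fs − 8.5 kHz = 4.5 kHz.
14.5 kHz and 37.5 kHz both map to 1.5 kHz.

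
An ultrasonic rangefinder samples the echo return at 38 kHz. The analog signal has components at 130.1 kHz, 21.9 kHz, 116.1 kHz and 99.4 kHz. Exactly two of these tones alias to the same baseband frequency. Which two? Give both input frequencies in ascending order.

21.9 kHz, 130.1 kHz

fs/2 = 19 kHz.
130.1 kHz mod fs = 16.1 kHz.
16.1 kHz ≤ fs/2 = 19 kHz, appears at 16.1 kHz.
21.9 kHz > fs/2 = 19 kHz, folds to fs − 21.9 kHz = 16.1 kHz.
116.1 kHz mod fs = 2.1 kHz.
2.1 kHz ≤ fs/2 = 19 kHz, appears at 2.1 kHz.
99.4 kHz mod fs = 23.4 kHz.
23.4 kHz > fs/2 = 19 kHz, folds to fs − 23.4 kHz = 14.6 kHz.
21.9 kHz and 130.1 kHz both map to 16.1 kHz.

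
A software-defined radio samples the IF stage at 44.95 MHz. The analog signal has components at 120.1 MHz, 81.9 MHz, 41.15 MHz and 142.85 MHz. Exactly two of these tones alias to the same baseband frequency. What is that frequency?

8 MHz

fs/2 = 22.475 MHz.
120.1 MHz mod fs = 30.2 MHz.
30.2 MHz > fs/2 = 22.475 MHz, folds to fs − 30.2 MHz = 14.75 MHz.
81.9 MHz mod fs = 36.95 MHz.
36.95 MHz > fs/2 = 22.475 MHz, folds to fs − 36.95 MHz = 8 MHz.
41.15 MHz > fs/2 = 22.475 MHz, folds to fs − 41.15 MHz = 3.8 MHz.
142.85 MHz mod fs = 8 MHz.
8 MHz ≤ fs/2 = 22.475 MHz, appears at 8 MHz.
81.9 MHz and 142.85 MHz both map to 8 MHz.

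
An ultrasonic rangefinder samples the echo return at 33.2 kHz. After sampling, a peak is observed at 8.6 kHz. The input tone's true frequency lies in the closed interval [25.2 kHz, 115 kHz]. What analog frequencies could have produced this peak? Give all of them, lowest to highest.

Frequencies that alias to 8.6 kHz are k·fs ± 8.6 kHz for integer k ≥ 0.
k=0: 8.6 kHz.
k=1: 24.6 kHz, 41.8 kHz.
k=2: 57.8 kHz, 75 kHz.
k=3: 91 kHz, 108.2 kHz.
k=4: 124.2 kHz, 141.4 kHz.
Within [25.2 kHz, 115 kHz]: 41.8 kHz, 57.8 kHz, 75 kHz, 91 kHz, 108.2 kHz.

41.8 kHz, 57.8 kHz, 75 kHz, 91 kHz, 108.2 kHz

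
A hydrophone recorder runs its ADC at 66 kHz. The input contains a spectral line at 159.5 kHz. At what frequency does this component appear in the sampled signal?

27.5 kHz

159.5 kHz mod fs = 27.5 kHz.
27.5 kHz ≤ fs/2 = 33 kHz, appears at 27.5 kHz.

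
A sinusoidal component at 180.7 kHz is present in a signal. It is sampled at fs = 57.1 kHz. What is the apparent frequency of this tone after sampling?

180.7 kHz mod fs = 9.4 kHz.
9.4 kHz ≤ fs/2 = 28.55 kHz, appears at 9.4 kHz.

9.4 kHz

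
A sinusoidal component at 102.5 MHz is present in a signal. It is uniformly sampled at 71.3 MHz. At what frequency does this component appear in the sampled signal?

102.5 MHz mod fs = 31.2 MHz.
31.2 MHz ≤ fs/2 = 35.65 MHz, appears at 31.2 MHz.

31.2 MHz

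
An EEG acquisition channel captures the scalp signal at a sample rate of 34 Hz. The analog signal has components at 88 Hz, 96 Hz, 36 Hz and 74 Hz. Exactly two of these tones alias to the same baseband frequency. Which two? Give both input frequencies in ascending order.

74 Hz, 96 Hz

fs/2 = 17 Hz.
88 Hz mod fs = 20 Hz.
20 Hz > fs/2 = 17 Hz, folds to fs − 20 Hz = 14 Hz.
96 Hz mod fs = 28 Hz.
28 Hz > fs/2 = 17 Hz, folds to fs − 28 Hz = 6 Hz.
36 Hz mod fs = 2 Hz.
2 Hz ≤ fs/2 = 17 Hz, appears at 2 Hz.
74 Hz mod fs = 6 Hz.
6 Hz ≤ fs/2 = 17 Hz, appears at 6 Hz.
74 Hz and 96 Hz both map to 6 Hz.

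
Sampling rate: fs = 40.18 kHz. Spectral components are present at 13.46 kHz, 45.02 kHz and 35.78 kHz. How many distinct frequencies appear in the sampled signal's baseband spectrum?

3

fs/2 = 20.09 kHz.
13.46 kHz ≤ fs/2 = 20.09 kHz, passes unchanged.
45.02 kHz mod fs = 4.84 kHz.
4.84 kHz ≤ fs/2 = 20.09 kHz, appears at 4.84 kHz.
35.78 kHz > fs/2 = 20.09 kHz, folds to fs − 35.78 kHz = 4.4 kHz.
Distinct values: {4.4 kHz, 4.84 kHz, 13.46 kHz} → 3.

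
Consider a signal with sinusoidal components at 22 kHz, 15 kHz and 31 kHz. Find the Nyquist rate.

Highest-frequency component: 31 kHz.
Nyquist rate = 2 × 31 kHz = 62 kHz.

62 kHz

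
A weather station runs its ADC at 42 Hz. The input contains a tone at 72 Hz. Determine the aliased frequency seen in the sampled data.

72 Hz mod fs = 30 Hz.
30 Hz > fs/2 = 21 Hz, folds to fs − 30 Hz = 12 Hz.

12 Hz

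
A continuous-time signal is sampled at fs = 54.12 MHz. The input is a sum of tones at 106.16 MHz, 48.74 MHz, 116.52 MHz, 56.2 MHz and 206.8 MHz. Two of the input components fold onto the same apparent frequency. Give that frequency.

2.08 MHz

fs/2 = 27.06 MHz.
106.16 MHz mod fs = 52.04 MHz.
52.04 MHz > fs/2 = 27.06 MHz, folds to fs − 52.04 MHz = 2.08 MHz.
48.74 MHz > fs/2 = 27.06 MHz, folds to fs − 48.74 MHz = 5.38 MHz.
116.52 MHz mod fs = 8.28 MHz.
8.28 MHz ≤ fs/2 = 27.06 MHz, appears at 8.28 MHz.
56.2 MHz mod fs = 2.08 MHz.
2.08 MHz ≤ fs/2 = 27.06 MHz, appears at 2.08 MHz.
206.8 MHz mod fs = 44.44 MHz.
44.44 MHz > fs/2 = 27.06 MHz, folds to fs − 44.44 MHz = 9.68 MHz.
56.2 MHz and 106.16 MHz both map to 2.08 MHz.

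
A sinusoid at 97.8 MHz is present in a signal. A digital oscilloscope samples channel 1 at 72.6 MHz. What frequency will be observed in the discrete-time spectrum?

25.2 MHz

97.8 MHz mod fs = 25.2 MHz.
25.2 MHz ≤ fs/2 = 36.3 MHz, appears at 25.2 MHz.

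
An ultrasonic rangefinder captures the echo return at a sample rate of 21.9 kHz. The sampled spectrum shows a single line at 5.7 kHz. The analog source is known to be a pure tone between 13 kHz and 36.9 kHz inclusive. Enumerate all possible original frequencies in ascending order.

Frequencies that alias to 5.7 kHz are k·fs ± 5.7 kHz for integer k ≥ 0.
k=0: 5.7 kHz.
k=1: 16.2 kHz, 27.6 kHz.
k=2: 38.1 kHz, 49.5 kHz.
Within [13 kHz, 36.9 kHz]: 16.2 kHz, 27.6 kHz.

16.2 kHz, 27.6 kHz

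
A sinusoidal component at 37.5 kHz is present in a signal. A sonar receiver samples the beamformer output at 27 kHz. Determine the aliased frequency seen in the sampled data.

37.5 kHz mod fs = 10.5 kHz.
10.5 kHz ≤ fs/2 = 13.5 kHz, appears at 10.5 kHz.

10.5 kHz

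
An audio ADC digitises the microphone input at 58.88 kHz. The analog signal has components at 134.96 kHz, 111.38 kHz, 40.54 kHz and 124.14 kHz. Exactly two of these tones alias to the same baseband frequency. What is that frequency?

fs/2 = 29.44 kHz.
134.96 kHz mod fs = 17.2 kHz.
17.2 kHz ≤ fs/2 = 29.44 kHz, appears at 17.2 kHz.
111.38 kHz mod fs = 52.5 kHz.
52.5 kHz > fs/2 = 29.44 kHz, folds to fs − 52.5 kHz = 6.38 kHz.
40.54 kHz > fs/2 = 29.44 kHz, folds to fs − 40.54 kHz = 18.34 kHz.
124.14 kHz mod fs = 6.38 kHz.
6.38 kHz ≤ fs/2 = 29.44 kHz, appears at 6.38 kHz.
111.38 kHz and 124.14 kHz both map to 6.38 kHz.

6.38 kHz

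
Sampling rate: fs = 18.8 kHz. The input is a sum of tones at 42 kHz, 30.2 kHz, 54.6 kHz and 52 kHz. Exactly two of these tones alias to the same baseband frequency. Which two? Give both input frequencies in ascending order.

fs/2 = 9.4 kHz.
42 kHz mod fs = 4.4 kHz.
4.4 kHz ≤ fs/2 = 9.4 kHz, appears at 4.4 kHz.
30.2 kHz mod fs = 11.4 kHz.
11.4 kHz > fs/2 = 9.4 kHz, folds to fs − 11.4 kHz = 7.4 kHz.
54.6 kHz mod fs = 17 kHz.
17 kHz > fs/2 = 9.4 kHz, folds to fs − 17 kHz = 1.8 kHz.
52 kHz mod fs = 14.4 kHz.
14.4 kHz > fs/2 = 9.4 kHz, folds to fs − 14.4 kHz = 4.4 kHz.
42 kHz and 52 kHz both map to 4.4 kHz.

42 kHz, 52 kHz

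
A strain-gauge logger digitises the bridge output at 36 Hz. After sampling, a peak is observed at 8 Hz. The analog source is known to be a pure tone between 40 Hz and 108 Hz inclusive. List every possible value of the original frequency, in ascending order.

Frequencies that alias to 8 Hz are k·fs ± 8 Hz for integer k ≥ 0.
k=0: 8 Hz.
k=1: 28 Hz, 44 Hz.
k=2: 64 Hz, 80 Hz.
k=3: 100 Hz, 116 Hz.
k=4: 136 Hz, 152 Hz.
Within [40 Hz, 108 Hz]: 44 Hz, 64 Hz, 80 Hz, 100 Hz.

44 Hz, 64 Hz, 80 Hz, 100 Hz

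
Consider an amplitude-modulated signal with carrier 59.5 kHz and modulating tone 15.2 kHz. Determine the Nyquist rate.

149.4 kHz

AM sidebands sit at fc ± fm = 44.3 kHz and 74.7 kHz.
Highest-frequency component: 74.7 kHz.
Nyquist rate = 2 × 74.7 kHz = 149.4 kHz.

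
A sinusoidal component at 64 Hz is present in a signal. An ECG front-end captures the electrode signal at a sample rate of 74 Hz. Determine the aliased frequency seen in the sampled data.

64 Hz > fs/2 = 37 Hz, folds to fs − 64 Hz = 10 Hz.

10 Hz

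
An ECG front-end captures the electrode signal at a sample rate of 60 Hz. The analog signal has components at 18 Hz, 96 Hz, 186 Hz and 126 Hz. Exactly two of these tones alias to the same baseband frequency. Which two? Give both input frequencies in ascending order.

fs/2 = 30 Hz.
18 Hz ≤ fs/2 = 30 Hz, passes unchanged.
96 Hz mod fs = 36 Hz.
36 Hz > fs/2 = 30 Hz, folds to fs − 36 Hz = 24 Hz.
186 Hz mod fs = 6 Hz.
6 Hz ≤ fs/2 = 30 Hz, appears at 6 Hz.
126 Hz mod fs = 6 Hz.
6 Hz ≤ fs/2 = 30 Hz, appears at 6 Hz.
126 Hz and 186 Hz both map to 6 Hz.

126 Hz, 186 Hz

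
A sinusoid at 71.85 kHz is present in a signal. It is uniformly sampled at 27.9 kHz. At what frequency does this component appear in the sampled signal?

71.85 kHz mod fs = 16.05 kHz.
16.05 kHz > fs/2 = 13.95 kHz, folds to fs − 16.05 kHz = 11.85 kHz.

11.85 kHz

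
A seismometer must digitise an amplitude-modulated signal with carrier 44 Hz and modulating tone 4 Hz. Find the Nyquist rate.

96 Hz

AM sidebands sit at fc ± fm = 40 Hz and 48 Hz.
Highest-frequency component: 48 Hz.
Nyquist rate = 2 × 48 Hz = 96 Hz.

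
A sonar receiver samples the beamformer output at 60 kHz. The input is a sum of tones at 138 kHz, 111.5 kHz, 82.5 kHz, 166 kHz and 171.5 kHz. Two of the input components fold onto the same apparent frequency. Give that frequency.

fs/2 = 30 kHz.
138 kHz mod fs = 18 kHz.
18 kHz ≤ fs/2 = 30 kHz, appears at 18 kHz.
111.5 kHz mod fs = 51.5 kHz.
51.5 kHz > fs/2 = 30 kHz, folds to fs − 51.5 kHz = 8.5 kHz.
82.5 kHz mod fs = 22.5 kHz.
22.5 kHz ≤ fs/2 = 30 kHz, appears at 22.5 kHz.
166 kHz mod fs = 46 kHz.
46 kHz > fs/2 = 30 kHz, folds to fs − 46 kHz = 14 kHz.
171.5 kHz mod fs = 51.5 kHz.
51.5 kHz > fs/2 = 30 kHz, folds to fs − 51.5 kHz = 8.5 kHz.
111.5 kHz and 171.5 kHz both map to 8.5 kHz.

8.5 kHz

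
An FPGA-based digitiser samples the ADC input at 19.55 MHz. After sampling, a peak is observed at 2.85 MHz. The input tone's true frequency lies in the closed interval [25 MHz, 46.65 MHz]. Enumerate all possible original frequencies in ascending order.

Frequencies that alias to 2.85 MHz are k·fs ± 2.85 MHz for integer k ≥ 0.
k=0: 2.85 MHz.
k=1: 16.7 MHz, 22.4 MHz.
k=2: 36.25 MHz, 41.95 MHz.
k=3: 55.8 MHz, 61.5 MHz.
Within [25 MHz, 46.65 MHz]: 36.25 MHz, 41.95 MHz.

36.25 MHz, 41.95 MHz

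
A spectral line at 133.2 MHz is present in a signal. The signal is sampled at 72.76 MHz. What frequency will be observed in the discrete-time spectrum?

133.2 MHz mod fs = 60.44 MHz.
60.44 MHz > fs/2 = 36.38 MHz, folds to fs − 60.44 MHz = 12.32 MHz.

12.32 MHz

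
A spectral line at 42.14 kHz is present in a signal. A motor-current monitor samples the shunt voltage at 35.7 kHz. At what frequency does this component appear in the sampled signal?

6.44 kHz

42.14 kHz mod fs = 6.44 kHz.
6.44 kHz ≤ fs/2 = 17.85 kHz, appears at 6.44 kHz.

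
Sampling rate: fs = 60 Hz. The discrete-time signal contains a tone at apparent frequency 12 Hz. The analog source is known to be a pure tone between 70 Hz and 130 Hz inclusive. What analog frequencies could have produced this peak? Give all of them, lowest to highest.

72 Hz, 108 Hz

Frequencies that alias to 12 Hz are k·fs ± 12 Hz for integer k ≥ 0.
k=0: 12 Hz.
k=1: 48 Hz, 72 Hz.
k=2: 108 Hz, 132 Hz.
k=3: 168 Hz, 192 Hz.
Within [70 Hz, 130 Hz]: 72 Hz, 108 Hz.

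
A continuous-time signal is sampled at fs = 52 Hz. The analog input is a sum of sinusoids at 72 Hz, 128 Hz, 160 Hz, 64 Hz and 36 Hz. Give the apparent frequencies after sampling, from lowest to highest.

fs/2 = 26 Hz.
72 Hz mod fs = 20 Hz.
20 Hz ≤ fs/2 = 26 Hz, appears at 20 Hz.
128 Hz mod fs = 24 Hz.
24 Hz ≤ fs/2 = 26 Hz, appears at 24 Hz.
160 Hz mod fs = 4 Hz.
4 Hz ≤ fs/2 = 26 Hz, appears at 4 Hz.
64 Hz mod fs = 12 Hz.
12 Hz ≤ fs/2 = 26 Hz, appears at 12 Hz.
36 Hz > fs/2 = 26 Hz, folds to fs − 36 Hz = 16 Hz.
Distinct values: {4 Hz, 12 Hz, 16 Hz, 20 Hz, 24 Hz}.

4 Hz, 12 Hz, 16 Hz, 20 Hz, 24 Hz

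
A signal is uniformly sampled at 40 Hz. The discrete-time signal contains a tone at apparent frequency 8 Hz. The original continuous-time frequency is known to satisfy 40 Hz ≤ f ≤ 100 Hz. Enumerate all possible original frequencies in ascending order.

48 Hz, 72 Hz, 88 Hz

Frequencies that alias to 8 Hz are k·fs ± 8 Hz for integer k ≥ 0.
k=0: 8 Hz.
k=1: 32 Hz, 48 Hz.
k=2: 72 Hz, 88 Hz.
k=3: 112 Hz, 128 Hz.
Within [40 Hz, 100 Hz]: 48 Hz, 72 Hz, 88 Hz.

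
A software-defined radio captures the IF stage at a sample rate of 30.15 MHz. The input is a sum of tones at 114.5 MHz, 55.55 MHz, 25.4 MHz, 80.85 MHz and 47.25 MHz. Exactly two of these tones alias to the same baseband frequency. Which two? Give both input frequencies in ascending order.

fs/2 = 15.075 MHz.
114.5 MHz mod fs = 24.05 MHz.
24.05 MHz > fs/2 = 15.075 MHz, folds to fs − 24.05 MHz = 6.1 MHz.
55.55 MHz mod fs = 25.4 MHz.
25.4 MHz > fs/2 = 15.075 MHz, folds to fs − 25.4 MHz = 4.75 MHz.
25.4 MHz > fs/2 = 15.075 MHz, folds to fs − 25.4 MHz = 4.75 MHz.
80.85 MHz mod fs = 20.55 MHz.
20.55 MHz > fs/2 = 15.075 MHz, folds to fs − 20.55 MHz = 9.6 MHz.
47.25 MHz mod fs = 17.1 MHz.
17.1 MHz > fs/2 = 15.075 MHz, folds to fs − 17.1 MHz = 13.05 MHz.
25.4 MHz and 55.55 MHz both map to 4.75 MHz.

25.4 MHz, 55.55 MHz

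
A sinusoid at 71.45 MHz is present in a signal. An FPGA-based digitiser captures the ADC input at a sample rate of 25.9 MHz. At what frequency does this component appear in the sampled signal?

6.25 MHz

71.45 MHz mod fs = 19.65 MHz.
19.65 MHz > fs/2 = 12.95 MHz, folds to fs − 19.65 MHz = 6.25 MHz.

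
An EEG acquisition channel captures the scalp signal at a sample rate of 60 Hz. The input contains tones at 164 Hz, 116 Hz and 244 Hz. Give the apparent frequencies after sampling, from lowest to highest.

4 Hz, 16 Hz

fs/2 = 30 Hz.
164 Hz mod fs = 44 Hz.
44 Hz > fs/2 = 30 Hz, folds to fs − 44 Hz = 16 Hz.
116 Hz mod fs = 56 Hz.
56 Hz > fs/2 = 30 Hz, folds to fs − 56 Hz = 4 Hz.
244 Hz mod fs = 4 Hz.
4 Hz ≤ fs/2 = 30 Hz, appears at 4 Hz.
Distinct values: {4 Hz, 16 Hz}.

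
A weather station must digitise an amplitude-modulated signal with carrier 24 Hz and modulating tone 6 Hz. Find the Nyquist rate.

60 Hz

AM sidebands sit at fc ± fm = 18 Hz and 30 Hz.
Highest-frequency component: 30 Hz.
Nyquist rate = 2 × 30 Hz = 60 Hz.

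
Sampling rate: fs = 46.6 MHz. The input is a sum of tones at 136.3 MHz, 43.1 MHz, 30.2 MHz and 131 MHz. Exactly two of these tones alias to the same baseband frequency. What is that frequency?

fs/2 = 23.3 MHz.
136.3 MHz mod fs = 43.1 MHz.
43.1 MHz > fs/2 = 23.3 MHz, folds to fs − 43.1 MHz = 3.5 MHz.
43.1 MHz > fs/2 = 23.3 MHz, folds to fs − 43.1 MHz = 3.5 MHz.
30.2 MHz > fs/2 = 23.3 MHz, folds to fs − 30.2 MHz = 16.4 MHz.
131 MHz mod fs = 37.8 MHz.
37.8 MHz > fs/2 = 23.3 MHz, folds to fs − 37.8 MHz = 8.8 MHz.
43.1 MHz and 136.3 MHz both map to 3.5 MHz.

3.5 MHz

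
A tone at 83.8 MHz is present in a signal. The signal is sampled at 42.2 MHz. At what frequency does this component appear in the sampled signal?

0.6 MHz

83.8 MHz mod fs = 41.6 MHz.
41.6 MHz > fs/2 = 21.1 MHz, folds to fs − 41.6 MHz = 0.6 MHz.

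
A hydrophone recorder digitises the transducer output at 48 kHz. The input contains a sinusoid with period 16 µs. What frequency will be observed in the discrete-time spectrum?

T = 16 µs → f = 1/T = 62.5 kHz.
62.5 kHz mod fs = 14.5 kHz.
14.5 kHz ≤ fs/2 = 24 kHz, appears at 14.5 kHz.

14.5 kHz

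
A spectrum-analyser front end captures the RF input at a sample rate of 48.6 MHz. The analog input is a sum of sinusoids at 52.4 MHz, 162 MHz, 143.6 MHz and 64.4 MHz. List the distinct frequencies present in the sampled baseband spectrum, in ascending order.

2.2 MHz, 3.8 MHz, 15.8 MHz, 16.2 MHz

fs/2 = 24.3 MHz.
52.4 MHz mod fs = 3.8 MHz.
3.8 MHz ≤ fs/2 = 24.3 MHz, appears at 3.8 MHz.
162 MHz mod fs = 16.2 MHz.
16.2 MHz ≤ fs/2 = 24.3 MHz, appears at 16.2 MHz.
143.6 MHz mod fs = 46.4 MHz.
46.4 MHz > fs/2 = 24.3 MHz, folds to fs − 46.4 MHz = 2.2 MHz.
64.4 MHz mod fs = 15.8 MHz.
15.8 MHz ≤ fs/2 = 24.3 MHz, appears at 15.8 MHz.
Distinct values: {2.2 MHz, 3.8 MHz, 15.8 MHz, 16.2 MHz}.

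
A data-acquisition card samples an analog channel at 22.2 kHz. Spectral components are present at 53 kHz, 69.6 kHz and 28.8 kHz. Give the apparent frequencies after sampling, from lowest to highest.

fs/2 = 11.1 kHz.
53 kHz mod fs = 8.6 kHz.
8.6 kHz ≤ fs/2 = 11.1 kHz, appears at 8.6 kHz.
69.6 kHz mod fs = 3 kHz.
3 kHz ≤ fs/2 = 11.1 kHz, appears at 3 kHz.
28.8 kHz mod fs = 6.6 kHz.
6.6 kHz ≤ fs/2 = 11.1 kHz, appears at 6.6 kHz.
Distinct values: {3 kHz, 6.6 kHz, 8.6 kHz}.

3 kHz, 6.6 kHz, 8.6 kHz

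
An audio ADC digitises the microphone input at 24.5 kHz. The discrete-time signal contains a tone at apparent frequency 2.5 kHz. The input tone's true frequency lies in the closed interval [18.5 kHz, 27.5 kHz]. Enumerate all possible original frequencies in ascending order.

22 kHz, 27 kHz

Frequencies that alias to 2.5 kHz are k·fs ± 2.5 kHz for integer k ≥ 0.
k=0: 2.5 kHz.
k=1: 22 kHz, 27 kHz.
k=2: 46.5 kHz, 51.5 kHz.
Within [18.5 kHz, 27.5 kHz]: 22 kHz, 27 kHz.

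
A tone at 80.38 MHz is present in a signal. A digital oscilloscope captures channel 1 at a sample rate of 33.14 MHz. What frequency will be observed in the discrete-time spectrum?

14.1 MHz

80.38 MHz mod fs = 14.1 MHz.
14.1 MHz ≤ fs/2 = 16.57 MHz, appears at 14.1 MHz.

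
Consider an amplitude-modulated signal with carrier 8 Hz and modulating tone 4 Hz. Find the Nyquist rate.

24 Hz

AM sidebands sit at fc ± fm = 4 Hz and 12 Hz.
Highest-frequency component: 12 Hz.
Nyquist rate = 2 × 12 Hz = 24 Hz.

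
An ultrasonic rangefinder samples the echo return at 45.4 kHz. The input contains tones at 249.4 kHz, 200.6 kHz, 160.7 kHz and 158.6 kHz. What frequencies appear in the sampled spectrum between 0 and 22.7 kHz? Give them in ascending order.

fs/2 = 22.7 kHz.
249.4 kHz mod fs = 22.4 kHz.
22.4 kHz ≤ fs/2 = 22.7 kHz, appears at 22.4 kHz.
200.6 kHz mod fs = 19 kHz.
19 kHz ≤ fs/2 = 22.7 kHz, appears at 19 kHz.
160.7 kHz mod fs = 24.5 kHz.
24.5 kHz > fs/2 = 22.7 kHz, folds to fs − 24.5 kHz = 20.9 kHz.
158.6 kHz mod fs = 22.4 kHz.
22.4 kHz ≤ fs/2 = 22.7 kHz, appears at 22.4 kHz.
Distinct values: {19 kHz, 20.9 kHz, 22.4 kHz}.

19 kHz, 20.9 kHz, 22.4 kHz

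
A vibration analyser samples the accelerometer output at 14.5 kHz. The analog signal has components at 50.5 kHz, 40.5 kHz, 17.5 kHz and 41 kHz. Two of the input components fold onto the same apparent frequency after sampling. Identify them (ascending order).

fs/2 = 7.25 kHz.
50.5 kHz mod fs = 7 kHz.
7 kHz ≤ fs/2 = 7.25 kHz, appears at 7 kHz.
40.5 kHz mod fs = 11.5 kHz.
11.5 kHz > fs/2 = 7.25 kHz, folds to fs − 11.5 kHz = 3 kHz.
17.5 kHz mod fs = 3 kHz.
3 kHz ≤ fs/2 = 7.25 kHz, appears at 3 kHz.
41 kHz mod fs = 12 kHz.
12 kHz > fs/2 = 7.25 kHz, folds to fs − 12 kHz = 2.5 kHz.
17.5 kHz and 40.5 kHz both map to 3 kHz.

17.5 kHz, 40.5 kHz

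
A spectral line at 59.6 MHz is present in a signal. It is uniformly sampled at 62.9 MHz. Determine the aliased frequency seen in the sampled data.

3.3 MHz

59.6 MHz > fs/2 = 31.45 MHz, folds to fs − 59.6 MHz = 3.3 MHz.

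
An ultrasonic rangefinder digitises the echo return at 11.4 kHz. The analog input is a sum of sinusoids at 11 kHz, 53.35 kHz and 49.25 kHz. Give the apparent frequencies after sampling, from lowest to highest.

0.4 kHz, 3.65 kHz

fs/2 = 5.7 kHz.
11 kHz > fs/2 = 5.7 kHz, folds to fs − 11 kHz = 0.4 kHz.
53.35 kHz mod fs = 7.75 kHz.
7.75 kHz > fs/2 = 5.7 kHz, folds to fs − 7.75 kHz = 3.65 kHz.
49.25 kHz mod fs = 3.65 kHz.
3.65 kHz ≤ fs/2 = 5.7 kHz, appears at 3.65 kHz.
Distinct values: {0.4 kHz, 3.65 kHz}.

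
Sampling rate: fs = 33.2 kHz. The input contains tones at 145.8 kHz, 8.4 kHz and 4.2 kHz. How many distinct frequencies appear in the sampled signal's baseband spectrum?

3

fs/2 = 16.6 kHz.
145.8 kHz mod fs = 13 kHz.
13 kHz ≤ fs/2 = 16.6 kHz, appears at 13 kHz.
8.4 kHz ≤ fs/2 = 16.6 kHz, passes unchanged.
4.2 kHz ≤ fs/2 = 16.6 kHz, passes unchanged.
Distinct values: {4.2 kHz, 8.4 kHz, 13 kHz} → 3.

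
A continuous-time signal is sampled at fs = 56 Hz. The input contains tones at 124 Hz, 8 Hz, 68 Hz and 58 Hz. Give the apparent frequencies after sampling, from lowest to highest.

fs/2 = 28 Hz.
124 Hz mod fs = 12 Hz.
12 Hz ≤ fs/2 = 28 Hz, appears at 12 Hz.
8 Hz ≤ fs/2 = 28 Hz, passes unchanged.
68 Hz mod fs = 12 Hz.
12 Hz ≤ fs/2 = 28 Hz, appears at 12 Hz.
58 Hz mod fs = 2 Hz.
2 Hz ≤ fs/2 = 28 Hz, appears at 2 Hz.
Distinct values: {2 Hz, 8 Hz, 12 Hz}.

2 Hz, 8 Hz, 12 Hz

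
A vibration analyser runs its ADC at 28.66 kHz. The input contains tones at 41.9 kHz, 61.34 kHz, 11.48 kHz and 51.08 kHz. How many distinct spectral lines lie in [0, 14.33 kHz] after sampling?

fs/2 = 14.33 kHz.
41.9 kHz mod fs = 13.24 kHz.
13.24 kHz ≤ fs/2 = 14.33 kHz, appears at 13.24 kHz.
61.34 kHz mod fs = 4.02 kHz.
4.02 kHz ≤ fs/2 = 14.33 kHz, appears at 4.02 kHz.
11.48 kHz ≤ fs/2 = 14.33 kHz, passes unchanged.
51.08 kHz mod fs = 22.42 kHz.
22.42 kHz > fs/2 = 14.33 kHz, folds to fs − 22.42 kHz = 6.24 kHz.
Distinct values: {4.02 kHz, 6.24 kHz, 11.48 kHz, 13.24 kHz} → 4.

4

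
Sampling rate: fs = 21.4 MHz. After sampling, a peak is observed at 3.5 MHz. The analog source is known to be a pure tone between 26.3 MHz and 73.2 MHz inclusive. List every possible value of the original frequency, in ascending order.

39.3 MHz, 46.3 MHz, 60.7 MHz, 67.7 MHz

Frequencies that alias to 3.5 MHz are k·fs ± 3.5 MHz for integer k ≥ 0.
k=0: 3.5 MHz.
k=1: 17.9 MHz, 24.9 MHz.
k=2: 39.3 MHz, 46.3 MHz.
k=3: 60.7 MHz, 67.7 MHz.
k=4: 82.1 MHz, 89.1 MHz.
Within [26.3 MHz, 73.2 MHz]: 39.3 MHz, 46.3 MHz, 60.7 MHz, 67.7 MHz.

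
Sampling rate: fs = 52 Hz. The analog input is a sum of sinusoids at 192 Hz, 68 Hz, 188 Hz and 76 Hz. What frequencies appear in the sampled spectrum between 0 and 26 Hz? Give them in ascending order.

16 Hz, 20 Hz, 24 Hz

fs/2 = 26 Hz.
192 Hz mod fs = 36 Hz.
36 Hz > fs/2 = 26 Hz, folds to fs − 36 Hz = 16 Hz.
68 Hz mod fs = 16 Hz.
16 Hz ≤ fs/2 = 26 Hz, appears at 16 Hz.
188 Hz mod fs = 32 Hz.
32 Hz > fs/2 = 26 Hz, folds to fs − 32 Hz = 20 Hz.
76 Hz mod fs = 24 Hz.
24 Hz ≤ fs/2 = 26 Hz, appears at 24 Hz.
Distinct values: {16 Hz, 20 Hz, 24 Hz}.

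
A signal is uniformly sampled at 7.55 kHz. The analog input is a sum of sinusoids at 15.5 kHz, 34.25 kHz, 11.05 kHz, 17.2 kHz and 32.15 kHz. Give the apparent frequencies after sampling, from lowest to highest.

0.4 kHz, 1.95 kHz, 2.1 kHz, 3.5 kHz

fs/2 = 3.775 kHz.
15.5 kHz mod fs = 0.4 kHz.
0.4 kHz ≤ fs/2 = 3.775 kHz, appears at 0.4 kHz.
34.25 kHz mod fs = 4.05 kHz.
4.05 kHz > fs/2 = 3.775 kHz, folds to fs − 4.05 kHz = 3.5 kHz.
11.05 kHz mod fs = 3.5 kHz.
3.5 kHz ≤ fs/2 = 3.775 kHz, appears at 3.5 kHz.
17.2 kHz mod fs = 2.1 kHz.
2.1 kHz ≤ fs/2 = 3.775 kHz, appears at 2.1 kHz.
32.15 kHz mod fs = 1.95 kHz.
1.95 kHz ≤ fs/2 = 3.775 kHz, appears at 1.95 kHz.
Distinct values: {0.4 kHz, 1.95 kHz, 2.1 kHz, 3.5 kHz}.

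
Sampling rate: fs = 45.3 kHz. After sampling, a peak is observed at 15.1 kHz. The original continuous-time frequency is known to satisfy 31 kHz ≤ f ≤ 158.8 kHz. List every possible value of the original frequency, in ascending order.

60.4 kHz, 75.5 kHz, 105.7 kHz, 120.8 kHz, 151 kHz

Frequencies that alias to 15.1 kHz are k·fs ± 15.1 kHz for integer k ≥ 0.
k=0: 15.1 kHz.
k=1: 30.2 kHz, 60.4 kHz.
k=2: 75.5 kHz, 105.7 kHz.
k=3: 120.8 kHz, 151 kHz.
k=4: 166.1 kHz, 196.3 kHz.
Within [31 kHz, 158.8 kHz]: 60.4 kHz, 75.5 kHz, 105.7 kHz, 120.8 kHz, 151 kHz.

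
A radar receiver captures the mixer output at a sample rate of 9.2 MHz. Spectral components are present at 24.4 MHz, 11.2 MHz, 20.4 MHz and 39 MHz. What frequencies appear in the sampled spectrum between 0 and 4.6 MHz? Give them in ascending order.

2 MHz, 2.2 MHz, 3.2 MHz

fs/2 = 4.6 MHz.
24.4 MHz mod fs = 6 MHz.
6 MHz > fs/2 = 4.6 MHz, folds to fs − 6 MHz = 3.2 MHz.
11.2 MHz mod fs = 2 MHz.
2 MHz ≤ fs/2 = 4.6 MHz, appears at 2 MHz.
20.4 MHz mod fs = 2 MHz.
2 MHz ≤ fs/2 = 4.6 MHz, appears at 2 MHz.
39 MHz mod fs = 2.2 MHz.
2.2 MHz ≤ fs/2 = 4.6 MHz, appears at 2.2 MHz.
Distinct values: {2 MHz, 2.2 MHz, 3.2 MHz}.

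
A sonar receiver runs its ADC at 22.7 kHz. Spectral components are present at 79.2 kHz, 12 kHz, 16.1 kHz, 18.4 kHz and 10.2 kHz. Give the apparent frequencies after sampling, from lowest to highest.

fs/2 = 11.35 kHz.
79.2 kHz mod fs = 11.1 kHz.
11.1 kHz ≤ fs/2 = 11.35 kHz, appears at 11.1 kHz.
12 kHz > fs/2 = 11.35 kHz, folds to fs − 12 kHz = 10.7 kHz.
16.1 kHz > fs/2 = 11.35 kHz, folds to fs − 16.1 kHz = 6.6 kHz.
18.4 kHz > fs/2 = 11.35 kHz, folds to fs − 18.4 kHz = 4.3 kHz.
10.2 kHz ≤ fs/2 = 11.35 kHz, passes unchanged.
Distinct values: {4.3 kHz, 6.6 kHz, 10.2 kHz, 10.7 kHz, 11.1 kHz}.

4.3 kHz, 6.6 kHz, 10.2 kHz, 10.7 kHz, 11.1 kHz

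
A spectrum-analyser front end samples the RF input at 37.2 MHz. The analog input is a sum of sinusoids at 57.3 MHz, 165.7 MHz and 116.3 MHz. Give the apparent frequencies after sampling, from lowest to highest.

fs/2 = 18.6 MHz.
57.3 MHz mod fs = 20.1 MHz.
20.1 MHz > fs/2 = 18.6 MHz, folds to fs − 20.1 MHz = 17.1 MHz.
165.7 MHz mod fs = 16.9 MHz.
16.9 MHz ≤ fs/2 = 18.6 MHz, appears at 16.9 MHz.
116.3 MHz mod fs = 4.7 MHz.
4.7 MHz ≤ fs/2 = 18.6 MHz, appears at 4.7 MHz.
Distinct values: {4.7 MHz, 16.9 MHz, 17.1 MHz}.

4.7 MHz, 16.9 MHz, 17.1 MHz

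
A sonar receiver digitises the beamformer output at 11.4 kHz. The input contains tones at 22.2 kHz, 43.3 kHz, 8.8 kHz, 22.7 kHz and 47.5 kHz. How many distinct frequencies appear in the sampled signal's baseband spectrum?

5

fs/2 = 5.7 kHz.
22.2 kHz mod fs = 10.8 kHz.
10.8 kHz > fs/2 = 5.7 kHz, folds to fs − 10.8 kHz = 0.6 kHz.
43.3 kHz mod fs = 9.1 kHz.
9.1 kHz > fs/2 = 5.7 kHz, folds to fs − 9.1 kHz = 2.3 kHz.
8.8 kHz > fs/2 = 5.7 kHz, folds to fs − 8.8 kHz = 2.6 kHz.
22.7 kHz mod fs = 11.3 kHz.
11.3 kHz > fs/2 = 5.7 kHz, folds to fs − 11.3 kHz = 0.1 kHz.
47.5 kHz mod fs = 1.9 kHz.
1.9 kHz ≤ fs/2 = 5.7 kHz, appears at 1.9 kHz.
Distinct values: {0.1 kHz, 0.6 kHz, 1.9 kHz, 2.3 kHz, 2.6 kHz} → 5.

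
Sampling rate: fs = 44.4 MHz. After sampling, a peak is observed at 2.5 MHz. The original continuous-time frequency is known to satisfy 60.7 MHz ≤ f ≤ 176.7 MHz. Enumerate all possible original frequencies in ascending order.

Frequencies that alias to 2.5 MHz are k·fs ± 2.5 MHz for integer k ≥ 0.
k=0: 2.5 MHz.
k=1: 41.9 MHz, 46.9 MHz.
k=2: 86.3 MHz, 91.3 MHz.
k=3: 130.7 MHz, 135.7 MHz.
k=4: 175.1 MHz, 180.1 MHz.
k=5: 219.5 MHz, 224.5 MHz.
Within [60.7 MHz, 176.7 MHz]: 86.3 MHz, 91.3 MHz, 130.7 MHz, 135.7 MHz, 175.1 MHz.

86.3 MHz, 91.3 MHz, 130.7 MHz, 135.7 MHz, 175.1 MHz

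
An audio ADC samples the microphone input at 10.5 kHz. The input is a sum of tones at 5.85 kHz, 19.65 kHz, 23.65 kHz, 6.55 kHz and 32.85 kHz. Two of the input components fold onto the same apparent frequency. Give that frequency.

1.35 kHz

fs/2 = 5.25 kHz.
5.85 kHz > fs/2 = 5.25 kHz, folds to fs − 5.85 kHz = 4.65 kHz.
19.65 kHz mod fs = 9.15 kHz.
9.15 kHz > fs/2 = 5.25 kHz, folds to fs − 9.15 kHz = 1.35 kHz.
23.65 kHz mod fs = 2.65 kHz.
2.65 kHz ≤ fs/2 = 5.25 kHz, appears at 2.65 kHz.
6.55 kHz > fs/2 = 5.25 kHz, folds to fs − 6.55 kHz = 3.95 kHz.
32.85 kHz mod fs = 1.35 kHz.
1.35 kHz ≤ fs/2 = 5.25 kHz, appears at 1.35 kHz.
19.65 kHz and 32.85 kHz both map to 1.35 kHz.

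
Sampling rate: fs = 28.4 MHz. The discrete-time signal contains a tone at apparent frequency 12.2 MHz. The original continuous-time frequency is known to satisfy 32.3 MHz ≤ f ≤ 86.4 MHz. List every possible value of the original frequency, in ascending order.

Frequencies that alias to 12.2 MHz are k·fs ± 12.2 MHz for integer k ≥ 0.
k=0: 12.2 MHz.
k=1: 16.2 MHz, 40.6 MHz.
k=2: 44.6 MHz, 69 MHz.
k=3: 73 MHz, 97.4 MHz.
k=4: 101.4 MHz, 125.8 MHz.
Within [32.3 MHz, 86.4 MHz]: 40.6 MHz, 44.6 MHz, 69 MHz, 73 MHz.

40.6 MHz, 44.6 MHz, 69 MHz, 73 MHz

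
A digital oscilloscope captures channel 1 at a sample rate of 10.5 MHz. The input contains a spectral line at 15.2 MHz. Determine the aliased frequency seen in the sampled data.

4.7 MHz

15.2 MHz mod fs = 4.7 MHz.
4.7 MHz ≤ fs/2 = 5.25 MHz, appears at 4.7 MHz.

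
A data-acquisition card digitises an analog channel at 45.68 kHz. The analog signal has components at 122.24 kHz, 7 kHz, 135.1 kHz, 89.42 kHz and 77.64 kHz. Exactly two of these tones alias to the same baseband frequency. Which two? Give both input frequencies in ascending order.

89.42 kHz, 135.1 kHz

fs/2 = 22.84 kHz.
122.24 kHz mod fs = 30.88 kHz.
30.88 kHz > fs/2 = 22.84 kHz, folds to fs − 30.88 kHz = 14.8 kHz.
7 kHz ≤ fs/2 = 22.84 kHz, passes unchanged.
135.1 kHz mod fs = 43.74 kHz.
43.74 kHz > fs/2 = 22.84 kHz, folds to fs − 43.74 kHz = 1.94 kHz.
89.42 kHz mod fs = 43.74 kHz.
43.74 kHz > fs/2 = 22.84 kHz, folds to fs − 43.74 kHz = 1.94 kHz.
77.64 kHz mod fs = 31.96 kHz.
31.96 kHz > fs/2 = 22.84 kHz, folds to fs − 31.96 kHz = 13.72 kHz.
89.42 kHz and 135.1 kHz both map to 1.94 kHz.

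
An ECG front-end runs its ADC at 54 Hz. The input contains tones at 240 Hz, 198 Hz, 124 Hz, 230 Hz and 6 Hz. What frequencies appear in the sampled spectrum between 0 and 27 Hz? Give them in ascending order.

6 Hz, 14 Hz, 16 Hz, 18 Hz, 24 Hz

fs/2 = 27 Hz.
240 Hz mod fs = 24 Hz.
24 Hz ≤ fs/2 = 27 Hz, appears at 24 Hz.
198 Hz mod fs = 36 Hz.
36 Hz > fs/2 = 27 Hz, folds to fs − 36 Hz = 18 Hz.
124 Hz mod fs = 16 Hz.
16 Hz ≤ fs/2 = 27 Hz, appears at 16 Hz.
230 Hz mod fs = 14 Hz.
14 Hz ≤ fs/2 = 27 Hz, appears at 14 Hz.
6 Hz ≤ fs/2 = 27 Hz, passes unchanged.
Distinct values: {6 Hz, 14 Hz, 16 Hz, 18 Hz, 24 Hz}.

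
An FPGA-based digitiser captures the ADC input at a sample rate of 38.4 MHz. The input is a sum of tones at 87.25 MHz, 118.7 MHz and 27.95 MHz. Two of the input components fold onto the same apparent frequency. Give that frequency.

10.45 MHz

fs/2 = 19.2 MHz.
87.25 MHz mod fs = 10.45 MHz.
10.45 MHz ≤ fs/2 = 19.2 MHz, appears at 10.45 MHz.
118.7 MHz mod fs = 3.5 MHz.
3.5 MHz ≤ fs/2 = 19.2 MHz, appears at 3.5 MHz.
27.95 MHz > fs/2 = 19.2 MHz, folds to fs − 27.95 MHz = 10.45 MHz.
27.95 MHz and 87.25 MHz both map to 10.45 MHz.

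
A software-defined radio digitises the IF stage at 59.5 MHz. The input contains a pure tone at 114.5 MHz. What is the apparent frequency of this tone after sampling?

4.5 MHz

114.5 MHz mod fs = 55 MHz.
55 MHz > fs/2 = 29.75 MHz, folds to fs − 55 MHz = 4.5 MHz.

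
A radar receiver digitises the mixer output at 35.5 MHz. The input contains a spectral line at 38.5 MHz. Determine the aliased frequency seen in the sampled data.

3 MHz

38.5 MHz mod fs = 3 MHz.
3 MHz ≤ fs/2 = 17.75 MHz, appears at 3 MHz.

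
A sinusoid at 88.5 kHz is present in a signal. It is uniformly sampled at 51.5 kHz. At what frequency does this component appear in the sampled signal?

14.5 kHz

88.5 kHz mod fs = 37 kHz.
37 kHz > fs/2 = 25.75 kHz, folds to fs − 37 kHz = 14.5 kHz.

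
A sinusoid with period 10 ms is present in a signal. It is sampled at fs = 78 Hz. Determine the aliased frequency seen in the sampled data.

T = 10 ms → f = 1/T = 100 Hz.
100 Hz mod fs = 22 Hz.
22 Hz ≤ fs/2 = 39 Hz, appears at 22 Hz.

22 Hz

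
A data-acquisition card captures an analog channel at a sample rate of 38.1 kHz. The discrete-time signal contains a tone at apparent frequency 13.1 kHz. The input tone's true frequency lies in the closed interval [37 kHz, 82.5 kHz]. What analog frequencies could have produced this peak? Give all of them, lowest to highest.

51.2 kHz, 63.1 kHz

Frequencies that alias to 13.1 kHz are k·fs ± 13.1 kHz for integer k ≥ 0.
k=0: 13.1 kHz.
k=1: 25 kHz, 51.2 kHz.
k=2: 63.1 kHz, 89.3 kHz.
k=3: 101.2 kHz, 127.4 kHz.
Within [37 kHz, 82.5 kHz]: 51.2 kHz, 63.1 kHz.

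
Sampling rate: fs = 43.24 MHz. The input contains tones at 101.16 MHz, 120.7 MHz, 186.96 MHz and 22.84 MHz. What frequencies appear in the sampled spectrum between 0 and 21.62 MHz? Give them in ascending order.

fs/2 = 21.62 MHz.
101.16 MHz mod fs = 14.68 MHz.
14.68 MHz ≤ fs/2 = 21.62 MHz, appears at 14.68 MHz.
120.7 MHz mod fs = 34.22 MHz.
34.22 MHz > fs/2 = 21.62 MHz, folds to fs − 34.22 MHz = 9.02 MHz.
186.96 MHz mod fs = 14 MHz.
14 MHz ≤ fs/2 = 21.62 MHz, appears at 14 MHz.
22.84 MHz > fs/2 = 21.62 MHz, folds to fs − 22.84 MHz = 20.4 MHz.
Distinct values: {9.02 MHz, 14 MHz, 14.68 MHz, 20.4 MHz}.

9.02 MHz, 14 MHz, 14.68 MHz, 20.4 MHz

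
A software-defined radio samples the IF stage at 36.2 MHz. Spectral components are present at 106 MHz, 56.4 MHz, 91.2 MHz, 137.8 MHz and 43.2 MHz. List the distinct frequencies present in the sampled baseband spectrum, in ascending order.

fs/2 = 18.1 MHz.
106 MHz mod fs = 33.6 MHz.
33.6 MHz > fs/2 = 18.1 MHz, folds to fs − 33.6 MHz = 2.6 MHz.
56.4 MHz mod fs = 20.2 MHz.
20.2 MHz > fs/2 = 18.1 MHz, folds to fs − 20.2 MHz = 16 MHz.
91.2 MHz mod fs = 18.8 MHz.
18.8 MHz > fs/2 = 18.1 MHz, folds to fs − 18.8 MHz = 17.4 MHz.
137.8 MHz mod fs = 29.2 MHz.
29.2 MHz > fs/2 = 18.1 MHz, folds to fs − 29.2 MHz = 7 MHz.
43.2 MHz mod fs = 7 MHz.
7 MHz ≤ fs/2 = 18.1 MHz, appears at 7 MHz.
Distinct values: {2.6 MHz, 7 MHz, 16 MHz, 17.4 MHz}.

2.6 MHz, 7 MHz, 16 MHz, 17.4 MHz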